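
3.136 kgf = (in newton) 1 kgf = 9.80665 N, so 3.136 kgf = 3.136 * 9.80665 = 30.753654 N. 30.753654 N = 30.753654 newton ≈ 30.75 newton (4 s.f.). Final answer: 30.75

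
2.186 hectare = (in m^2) 2.186e+04. Check: 1 hectare = 10000 m^2, so 2.186 hectare = 2.186 * 10000 = 21860 m^2. Result: 21860 m^2 ≈ 2.186e+04 m^2 (4 s.f.).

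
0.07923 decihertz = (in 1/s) 1 decihertz = 0.1 Hz, so 0.07923 decihertz = 0.07923 * 0.1 = 0.007923 Hz. 0.007923 Hz = 0.007923 1/s. Final answer: 0.007923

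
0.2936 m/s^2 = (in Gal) 29.36. Check: 1 Gal = 0.01 m/s^2, so 0.2936 m/s^2 = 0.2936 / 0.01 = 29.36 Gal.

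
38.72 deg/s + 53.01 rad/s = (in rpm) 1 deg/s = 0.017453293 rad/s, so 38.72 deg/s = 38.72 * 0.017453293 = 0.67579149 rad/s. 53.01 rad/s is already in rad/s. Sum: 0.67579149 + 53.01 = 53.685791 rad/s. 1 rpm = 0.10471976 rad/s, so 53.685791 rad/s = 53.685791 / 0.10471976 = 512.66155 rpm ≈ 512.7 rpm (4 s.f.). Final answer: 512.7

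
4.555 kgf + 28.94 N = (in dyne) 7.361e+06. Check: 1 kgf = 9.80665 N, so 4.555 kgf = 4.555 * 9.80665 = 44.669291 N. 28.94 N is already in N. Sum: 44.669291 + 28.94 = 73.609291 N. 1 dyne = 1e-05 N, so 73.609291 N = 73.609291 / 1e-05 = 7360929.1 dyne ≈ 7.361e+06 dyne (4 s.f.).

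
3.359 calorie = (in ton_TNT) 1 calorie = 4.184 J, so 3.359 calorie = 3.359 * 4.184 = 14.054056 J. 1 ton_TNT = 4.184e+09 J, so 14.054056 J = 14.054056 / 4.184e+09 = 3.359e-09 ton_TNT. Final answer: 3.359e-09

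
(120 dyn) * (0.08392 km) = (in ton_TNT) 2.407e-11. Check: 1 dyn = 1e-05 N, so 120 dyn = 120 * 1e-05 = 0.0012 N. 1 km = 1000 m, so 0.08392 km = 0.08392 * 1000 = 83.92 m. Combine: 0.0012 N * 83.92 m = 0.100704 J. 1 ton_TNT = 4.184e+09 J, so 0.100704 J = 0.100704 / 4.184e+09 = 2.4068834e-11 ton_TNT ≈ 2.407e-11 ton_TNT (4 s.f.).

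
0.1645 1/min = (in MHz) 1 1/min = 0.016666667 Hz, so 0.1645 1/min = 0.1645 * 0.016666667 = 0.0027416667 Hz. 1 MHz = 1000000 Hz, so 0.0027416667 Hz = 0.0027416667 / 1000000 = 2.7416667e-09 MHz ≈ 2.742e-09 MHz (4 s.f.). Final answer: 2.742e-09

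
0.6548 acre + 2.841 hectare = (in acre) 1 acre = 4046.8564 m^2, so 0.6548 acre = 0.6548 * 4046.8564 = 2649.8816 m^2. 1 hectare = 10000 m^2, so 2.841 hectare = 2.841 * 10000 = 28410 m^2. Sum: 2649.8816 + 28410 = 31059.882 m^2. 1 acre = 4046.8564 m^2, so 31059.882 m^2 = 31059.882 / 4046.8564 = 7.6750639 acre ≈ 7.675 acre (4 s.f.). Final answer: 7.675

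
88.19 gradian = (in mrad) 1385. Check: 1 gradian = 0.015707963 rad, so 88.19 gradian = 88.19 * 0.015707963 = 1.3852853 rad. 1 mrad = 0.001 rad, so 1.3852853 rad = 1.3852853 / 0.001 = 1385.2853 mrad ≈ 1385 mrad (4 s.f.).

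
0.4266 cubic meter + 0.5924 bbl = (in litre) 520.8. Check: 0.4266 cubic meter = 0.4266 m^3. 1 bbl = 0.15898729 m^3, so 0.5924 bbl = 0.5924 * 0.15898729 = 0.094184074 m^3. Sum: 0.4266 + 0.094184074 = 0.52078407 m^3. 1 litre = 0.001 m^3, so 0.52078407 m^3 = 0.52078407 / 0.001 = 520.78407 litre ≈ 520.8 litre (4 s.f.).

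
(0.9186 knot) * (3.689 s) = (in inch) 1 knot = 0.51444444 m/s, so 0.9186 knot = 0.9186 * 0.51444444 = 0.47256867 m/s. 3.689 s is already in s. Combine: 0.47256867 m/s * 3.689 s = 1.7433058 m. 1 inch = 0.0254 m, so 1.7433058 m = 1.7433058 / 0.0254 = 68.634087 inch ≈ 68.63 inch (4 s.f.). Final answer: 68.63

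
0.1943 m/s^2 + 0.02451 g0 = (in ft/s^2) 0.1943 m/s^2 is already in m/s^2. 1 g0 = 9.80665 m/s^2, so 0.02451 g0 = 0.02451 * 9.80665 = 0.24036099 m/s^2. Sum: 0.1943 + 0.24036099 = 0.43466099 m/s^2. 1 ft/s^2 = 0.3048 m/s^2, so 0.43466099 m/s^2 = 0.43466099 / 0.3048 = 1.4260531 ft/s^2 ≈ 1.426 ft/s^2 (4 s.f.). Final answer: 1.426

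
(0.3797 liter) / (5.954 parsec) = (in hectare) 2.067e-25. Check: 1 liter = 0.001 m^3, so 0.3797 liter = 0.3797 * 0.001 = 0.0003797 m^3. 1 parsec = 3.0856776e+16 m, so 5.954 parsec = 5.954 * 3.0856776e+16 = 1.8372124e+17 m. Combine: 0.0003797 m^3 / 1.8372124e+17 m = 2.066718e-21 m^2. 1 hectare = 10000 m^2, so 2.066718e-21 m^2 = 2.066718e-21 / 10000 = 2.066718e-25 hectare ≈ 2.067e-25 hectare (4 s.f.).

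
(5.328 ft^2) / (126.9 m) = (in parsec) 1 ft^2 = 0.09290304 m^2, so 5.328 ft^2 = 5.328 * 0.09290304 = 0.4949874 m^2. 126.9 m is already in m. Combine: 0.4949874 m^2 / 126.9 m = 0.0039006099 m. 1 parsec = 3.0856776e+16 m, so 0.0039006099 m = 0.0039006099 / 3.0856776e+16 = 1.2641016e-19 parsec ≈ 1.264e-19 parsec (4 s.f.). Final answer: 1.264e-19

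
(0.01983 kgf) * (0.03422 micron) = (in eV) 4.153e+10. Check: 1 kgf = 9.80665 N, so 0.01983 kgf = 0.01983 * 9.80665 = 0.19446587 N. 1 micron = 1e-06 m, so 0.03422 micron = 0.03422 * 1e-06 = 3.422e-08 m. Combine: 0.19446587 N * 3.422e-08 m = 6.6546221e-09 J. 1 eV = 1.6021766e-19 J, so 6.6546221e-09 J = 6.6546221e-09 / 1.6021766e-19 = 4.1534884e+10 eV ≈ 4.153e+10 eV (4 s.f.).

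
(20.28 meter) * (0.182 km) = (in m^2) 3691. Check: 20.28 meter = 20.28 m. 1 km = 1000 m, so 0.182 km = 0.182 * 1000 = 182 m. Combine: 20.28 m * 182 m = 3690.96 m^2. Result: 3690.96 m^2 ≈ 3691 m^2 (4 s.f.).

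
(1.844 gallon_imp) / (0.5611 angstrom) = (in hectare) 1.494e+04. Check: 1 gallon_imp = 0.00454609 m^3, so 1.844 gallon_imp = 1.844 * 0.00454609 = 0.00838299 m^3. 1 angstrom = 1e-10 m, so 0.5611 angstrom = 0.5611 * 1e-10 = 5.611e-11 m. Combine: 0.00838299 m^3 / 5.611e-11 m = 1.4940278e+08 m^2. 1 hectare = 10000 m^2, so 1.4940278e+08 m^2 = 1.4940278e+08 / 10000 = 14940.278 hectare ≈ 1.494e+04 hectare (4 s.f.).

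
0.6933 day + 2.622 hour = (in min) 1156. Check: 1 day = 86400 s, so 0.6933 day = 0.6933 * 86400 = 59901.12 s. 1 hour = 3600 s, so 2.622 hour = 2.622 * 3600 = 9439.2 s. Sum: 59901.12 + 9439.2 = 69340.32 s. 1 min = 60 s, so 69340.32 s = 69340.32 / 60 = 1155.672 min ≈ 1156 min (4 s.f.).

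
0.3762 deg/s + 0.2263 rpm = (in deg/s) 1.734. Check: 1 deg/s = 0.017453293 rad/s, so 0.3762 deg/s = 0.3762 * 0.017453293 = 0.0065659286 rad/s. 1 rpm = 0.10471976 rad/s, so 0.2263 rpm = 0.2263 * 0.10471976 = 0.023698081 rad/s. Sum: 0.0065659286 + 0.023698081 = 0.030264009 rad/s. 1 deg/s = 0.017453293 rad/s, so 0.030264009 rad/s = 0.030264009 / 0.017453293 = 1.734 deg/s.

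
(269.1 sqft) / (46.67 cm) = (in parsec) 1 sqft = 0.09290304 m^2, so 269.1 sqft = 269.1 * 0.09290304 = 25.000208 m^2. 1 cm = 0.01 m, so 46.67 cm = 46.67 * 0.01 = 0.4667 m. Combine: 25.000208 m^2 / 0.4667 m = 53.568048 m. 1 parsec = 3.0856776e+16 m, so 53.568048 m = 53.568048 / 3.0856776e+16 = 1.7360222e-15 parsec ≈ 1.736e-15 parsec (4 s.f.). Final answer: 1.736e-15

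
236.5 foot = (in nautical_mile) 0.03892. Check: 1 foot = 0.3048 m, so 236.5 foot = 236.5 * 0.3048 = 72.0852 m. 1 nautical_mile = 1852 m, so 72.0852 m = 72.0852 / 1852 = 0.038922894 nautical_mile ≈ 0.03892 nautical_mile (4 s.f.).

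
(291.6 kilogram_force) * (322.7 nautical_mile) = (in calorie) 4.085e+08. Check: 1 kilogram_force = 9.80665 N, so 291.6 kilogram_force = 291.6 * 9.80665 = 2859.6191 N. 1 nautical_mile = 1852 m, so 322.7 nautical_mile = 322.7 * 1852 = 597640.4 m. Combine: 2859.6191 N * 597640.4 m = 1.7090239e+09 J. 1 calorie = 4.184 J, so 1.7090239e+09 J = 1.7090239e+09 / 4.184 = 4.0846652e+08 calorie ≈ 4.085e+08 calorie (4 s.f.).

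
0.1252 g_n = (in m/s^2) 1 g_n = 9.80665 m/s^2, so 0.1252 g_n = 0.1252 * 9.80665 = 1.2277926 m/s^2. Result: 1.2277926 m/s^2 ≈ 1.228 m/s^2 (4 s.f.). Final answer: 1.228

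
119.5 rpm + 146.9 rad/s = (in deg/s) 1 rpm = 0.10471976 rad/s, so 119.5 rpm = 119.5 * 0.10471976 = 12.514011 rad/s. 146.9 rad/s is already in rad/s. Sum: 12.514011 + 146.9 = 159.41401 rad/s. 1 deg/s = 0.017453293 rad/s, so 159.41401 rad/s = 159.41401 / 0.017453293 = 9133.75 deg/s ≈ 9134 deg/s (4 s.f.). Final answer: 9134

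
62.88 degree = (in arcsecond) 1 degree = 0.017453293 rad, so 62.88 degree = 62.88 * 0.017453293 = 1.097463 rad. 1 arcsecond = 4.8481368e-06 rad, so 1.097463 rad = 1.097463 / 4.8481368e-06 = 226368 arcsecond ≈ 2.264e+05 arcsecond (4 s.f.). Final answer: 2.264e+05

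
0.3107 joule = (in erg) 3.107e+06. Check: 0.3107 joule = 0.3107 J. 1 erg = 1e-07 J, so 0.3107 J = 0.3107 / 1e-07 = 3107000 erg ≈ 3.107e+06 erg (4 s.f.).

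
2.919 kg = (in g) 2919. Check: 1 g = 0.001 kg, so 2.919 kg = 2.919 / 0.001 = 2919 g.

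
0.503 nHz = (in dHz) 1 nHz = 1e-09 Hz, so 0.503 nHz = 0.503 * 1e-09 = 5.03e-10 Hz. 1 dHz = 0.1 Hz, so 5.03e-10 Hz = 5.03e-10 / 0.1 = 5.03e-09 dHz. Final answer: 5.03e-09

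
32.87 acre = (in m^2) 1.33e+05. Check: 1 acre = 4046.8564 m^2, so 32.87 acre = 32.87 * 4046.8564 = 133020.17 m^2. Result: 133020.17 m^2 ≈ 1.33e+05 m^2 (4 s.f.).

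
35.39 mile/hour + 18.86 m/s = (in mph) 1 mile/hour = 0.44704 m/s, so 35.39 mile/hour = 35.39 * 0.44704 = 15.820746 m/s. 18.86 m/s is already in m/s. Sum: 15.820746 + 18.86 = 34.680746 m/s. 1 mph = 0.44704 m/s, so 34.680746 m/s = 34.680746 / 0.44704 = 77.578618 mph ≈ 77.58 mph (4 s.f.). Final answer: 77.58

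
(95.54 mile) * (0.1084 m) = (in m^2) 1.667e+04. Check: 1 mile = 1609.344 m, so 95.54 mile = 95.54 * 1609.344 = 153756.73 m. 0.1084 m is already in m. Combine: 153756.73 m * 0.1084 m = 16667.229 m^2. Result: 16667.229 m^2 ≈ 1.667e+04 m^2 (4 s.f.).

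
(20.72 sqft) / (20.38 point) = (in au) 1.79e-09. Check: 1 sqft = 0.09290304 m^2, so 20.72 sqft = 20.72 * 0.09290304 = 1.924951 m^2. 1 point = 0.00035277778 m, so 20.38 point = 20.38 * 0.00035277778 = 0.0071896111 m. Combine: 1.924951 m^2 / 0.0071896111 m = 267.74063 m. 1 au = 1.4959787e+11 m, so 267.74063 m = 267.74063 / 1.4959787e+11 = 1.7897355e-09 au ≈ 1.79e-09 au (4 s.f.).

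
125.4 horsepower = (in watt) 9.351e+04. Check: 1 horsepower = 745.69987 W, so 125.4 horsepower = 125.4 * 745.69987 = 93510.764 W. 93510.764 W = 93510.764 watt ≈ 9.351e+04 watt (4 s.f.).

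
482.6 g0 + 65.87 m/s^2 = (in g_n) 1 g0 = 9.80665 m/s^2, so 482.6 g0 = 482.6 * 9.80665 = 4732.6893 m/s^2. 65.87 m/s^2 is already in m/s^2. Sum: 4732.6893 + 65.87 = 4798.5593 m/s^2. 1 g_n = 9.80665 m/s^2, so 4798.5593 m/s^2 = 4798.5593 / 9.80665 = 489.31687 g_n ≈ 489.3 g_n (4 s.f.). Final answer: 489.3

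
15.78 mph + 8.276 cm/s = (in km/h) 1 mph = 0.44704 m/s, so 15.78 mph = 15.78 * 0.44704 = 7.0542912 m/s. 1 cm/s = 0.01 m/s, so 8.276 cm/s = 8.276 * 0.01 = 0.08276 m/s. Sum: 7.0542912 + 0.08276 = 7.1370512 m/s. 1 km/h = 0.27777778 m/s, so 7.1370512 m/s = 7.1370512 / 0.27777778 = 25.693384 km/h ≈ 25.69 km/h (4 s.f.). Final answer: 25.69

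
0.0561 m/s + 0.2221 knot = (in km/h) 0.0561 m/s is already in m/s. 1 knot = 0.51444444 m/s, so 0.2221 knot = 0.2221 * 0.51444444 = 0.11425811 m/s. Sum: 0.0561 + 0.11425811 = 0.17035811 m/s. 1 km/h = 0.27777778 m/s, so 0.17035811 m/s = 0.17035811 / 0.27777778 = 0.6132892 km/h ≈ 0.6133 km/h (4 s.f.). Final answer: 0.6133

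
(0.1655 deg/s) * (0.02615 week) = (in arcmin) 1 deg/s = 0.017453293 rad/s, so 0.1655 deg/s = 0.1655 * 0.017453293 = 0.0028885199 rad/s. 1 week = 604800 s, so 0.02615 week = 0.02615 * 604800 = 15815.52 s. Combine: 0.0028885199 rad/s * 15815.52 s = 45.683444 rad. 1 arcmin = 0.00029088821 rad, so 45.683444 rad = 45.683444 / 0.00029088821 = 157048.11 arcmin ≈ 1.57e+05 arcmin (4 s.f.). Final answer: 1.57e+05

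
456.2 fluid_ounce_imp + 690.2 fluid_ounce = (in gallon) 8.816. Check: 1 fluid_ounce_imp = 2.8413063e-05 m^3, so 456.2 fluid_ounce_imp = 456.2 * 2.8413063e-05 = 0.012962039 m^3. 1 fluid_ounce = 2.957353e-05 m^3, so 690.2 fluid_ounce = 690.2 * 2.957353e-05 = 0.02041165 m^3. Sum: 0.012962039 + 0.02041165 = 0.033373689 m^3. 1 gallon = 0.0037854118 m^3, so 0.033373689 m^3 = 0.033373689 / 0.0037854118 = 8.816396 gallon ≈ 8.816 gallon (4 s.f.).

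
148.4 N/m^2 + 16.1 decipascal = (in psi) 0.02176. Check: 148.4 N/m^2 = 148.4 Pa. 1 decipascal = 0.1 Pa, so 16.1 decipascal = 16.1 * 0.1 = 1.61 Pa. Sum: 148.4 + 1.61 = 150.01 Pa. 1 psi = 6894.7573 Pa, so 150.01 Pa = 150.01 / 6894.7573 = 0.021757111 psi ≈ 0.02176 psi (4 s.f.).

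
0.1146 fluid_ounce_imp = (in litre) 1 fluid_ounce_imp = 2.8413063e-05 m^3, so 0.1146 fluid_ounce_imp = 0.1146 * 2.8413063e-05 = 3.256137e-06 m^3. 1 litre = 0.001 m^3, so 3.256137e-06 m^3 = 3.256137e-06 / 0.001 = 0.003256137 litre ≈ 0.003256 litre (4 s.f.). Final answer: 0.003256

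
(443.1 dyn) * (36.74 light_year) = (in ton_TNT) 3.681e+05. Check: 1 dyn = 1e-05 N, so 443.1 dyn = 443.1 * 1e-05 = 0.004431 N. 1 light_year = 9.4607305e+15 m, so 36.74 light_year = 36.74 * 9.4607305e+15 = 3.4758724e+17 m. Combine: 0.004431 N * 3.4758724e+17 m = 1.540159e+15 J. 1 ton_TNT = 4.184e+09 J, so 1.540159e+15 J = 1.540159e+15 / 4.184e+09 = 368106.85 ton_TNT ≈ 3.681e+05 ton_TNT (4 s.f.).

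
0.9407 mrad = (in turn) 1 mrad = 0.001 rad, so 0.9407 mrad = 0.9407 * 0.001 = 0.0009407 rad. 1 turn = 6.2831853 rad, so 0.0009407 rad = 0.0009407 / 6.2831853 = 0.00014971705 turn ≈ 0.0001497 turn (4 s.f.). Final answer: 0.0001497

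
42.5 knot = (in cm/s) 2186. Check: 1 knot = 0.51444444 m/s, so 42.5 knot = 42.5 * 0.51444444 = 21.863889 m/s. 1 cm/s = 0.01 m/s, so 21.863889 m/s = 21.863889 / 0.01 = 2186.3889 cm/s ≈ 2186 cm/s (4 s.f.).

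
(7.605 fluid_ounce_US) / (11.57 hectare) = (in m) 1.944e-09. Check: 1 fluid_ounce_US = 2.957353e-05 m^3, so 7.605 fluid_ounce_US = 7.605 * 2.957353e-05 = 0.00022490669 m^3. 1 hectare = 10000 m^2, so 11.57 hectare = 11.57 * 10000 = 115700 m^2. Combine: 0.00022490669 m^3 / 115700 m^2 = 1.9438781e-09 m. Result: 1.9438781e-09 m ≈ 1.944e-09 m (4 s.f.).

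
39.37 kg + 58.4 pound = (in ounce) 39.37 kg is already in kg. 1 pound = 0.45359237 kg, so 58.4 pound = 58.4 * 0.45359237 = 26.489794 kg. Sum: 39.37 + 26.489794 = 65.859794 kg. 1 ounce = 0.028349523 kg, so 65.859794 kg = 65.859794 / 0.028349523 = 2323.1359 ounce ≈ 2323 ounce (4 s.f.). Final answer: 2323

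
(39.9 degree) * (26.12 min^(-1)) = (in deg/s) 17.37. Check: 1 degree = 0.017453293 rad, so 39.9 degree = 39.9 * 0.017453293 = 0.69638637 rad. 1 min^(-1) = 0.016666667 Hz, so 26.12 min^(-1) = 26.12 * 0.016666667 = 0.43533333 Hz. Combine: 0.69638637 rad * 0.43533333 Hz = 0.3031602 rad/s. 1 deg/s = 0.017453293 rad/s, so 0.3031602 rad/s = 0.3031602 / 0.017453293 = 17.3698 deg/s ≈ 17.37 deg/s (4 s.f.).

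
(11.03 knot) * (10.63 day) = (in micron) 5.211e+12. Check: 1 knot = 0.51444444 m/s, so 11.03 knot = 11.03 * 0.51444444 = 5.6743222 m/s. 1 day = 86400 s, so 10.63 day = 10.63 * 86400 = 918432 s. Combine: 5.6743222 m/s * 918432 s = 5211479.1 m. 1 micron = 1e-06 m, so 5211479.1 m = 5211479.1 / 1e-06 = 5.2114791e+12 micron ≈ 5.211e+12 micron (4 s.f.).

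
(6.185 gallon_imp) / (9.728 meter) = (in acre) 7.142e-07. Check: 1 gallon_imp = 0.00454609 m^3, so 6.185 gallon_imp = 6.185 * 0.00454609 = 0.028117567 m^3. 9.728 meter = 9.728 m. Combine: 0.028117567 m^3 / 9.728 m = 0.0028903749 m^2. 1 acre = 4046.8564 m^2, so 0.0028903749 m^2 = 0.0028903749 / 4046.8564 = 7.1422718e-07 acre ≈ 7.142e-07 acre (4 s.f.).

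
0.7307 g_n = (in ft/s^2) 1 g_n = 9.80665 m/s^2, so 0.7307 g_n = 0.7307 * 9.80665 = 7.1657192 m/s^2. 1 ft/s^2 = 0.3048 m/s^2, so 7.1657192 m/s^2 = 7.1657192 / 0.3048 = 23.509577 ft/s^2 ≈ 23.51 ft/s^2 (4 s.f.). Final answer: 23.51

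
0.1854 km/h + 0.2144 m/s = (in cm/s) 26.59. Check: 1 km/h = 0.27777778 m/s, so 0.1854 km/h = 0.1854 * 0.27777778 = 0.0515 m/s. 0.2144 m/s is already in m/s. Sum: 0.0515 + 0.2144 = 0.2659 m/s. 1 cm/s = 0.01 m/s, so 0.2659 m/s = 0.2659 / 0.01 = 26.59 cm/s.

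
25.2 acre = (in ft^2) 1 acre = 4046.8564 m^2, so 25.2 acre = 25.2 * 4046.8564 = 101980.78 m^2. 1 ft^2 = 0.09290304 m^2, so 101980.78 m^2 = 101980.78 / 0.09290304 = 1097712 ft^2 ≈ 1.098e+06 ft^2 (4 s.f.). Final answer: 1.098e+06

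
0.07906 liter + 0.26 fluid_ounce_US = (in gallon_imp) 0.01908. Check: 1 liter = 0.001 m^3, so 0.07906 liter = 0.07906 * 0.001 = 7.906e-05 m^3. 1 fluid_ounce_US = 2.957353e-05 m^3, so 0.26 fluid_ounce_US = 0.26 * 2.957353e-05 = 7.6891177e-06 m^3. Sum: 7.906e-05 + 7.6891177e-06 = 8.6749118e-05 m^3. 1 gallon_imp = 0.00454609 m^3, so 8.6749118e-05 m^3 = 8.6749118e-05 / 0.00454609 = 0.019082138 gallon_imp ≈ 0.01908 gallon_imp (4 s.f.).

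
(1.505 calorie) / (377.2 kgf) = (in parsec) 5.517e-20. Check: 1 calorie = 4.184 J, so 1.505 calorie = 1.505 * 4.184 = 6.29692 J. 1 kgf = 9.80665 N, so 377.2 kgf = 377.2 * 9.80665 = 3699.0684 N. Combine: 6.29692 J / 3699.0684 N = 0.0017022989 m. 1 parsec = 3.0856776e+16 m, so 0.0017022989 m = 0.0017022989 / 3.0856776e+16 = 5.516775e-20 parsec ≈ 5.517e-20 parsec (4 s.f.).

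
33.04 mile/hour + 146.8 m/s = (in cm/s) 1 mile/hour = 0.44704 m/s, so 33.04 mile/hour = 33.04 * 0.44704 = 14.770202 m/s. 146.8 m/s is already in m/s. Sum: 14.770202 + 146.8 = 161.5702 m/s. 1 cm/s = 0.01 m/s, so 161.5702 m/s = 161.5702 / 0.01 = 16157.02 cm/s ≈ 1.616e+04 cm/s (4 s.f.). Final answer: 1.616e+04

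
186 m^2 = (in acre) 0.04596. Check: 1 acre = 4046.8564 m^2, so 186 m^2 = 186 / 4046.8564 = 0.045961601 acre ≈ 0.04596 acre (4 s.f.).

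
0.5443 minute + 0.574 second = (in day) 0.0003846. Check: 1 minute = 60 s, so 0.5443 minute = 0.5443 * 60 = 32.658 s. 0.574 second = 0.574 s. Sum: 32.658 + 0.574 = 33.232 s. 1 day = 86400 s, so 33.232 s = 33.232 / 86400 = 0.00038462963 day ≈ 0.0003846 day (4 s.f.).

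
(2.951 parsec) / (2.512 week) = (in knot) 1.165e+11. Check: 1 parsec = 3.0856776e+16 m, so 2.951 parsec = 2.951 * 3.0856776e+16 = 9.1058345e+16 m. 1 week = 604800 s, so 2.512 week = 2.512 * 604800 = 1519257.6 s. Combine: 9.1058345e+16 m / 1519257.6 s = 5.993608e+10 m/s. 1 knot = 0.51444444 m/s, so 5.993608e+10 m/s = 5.993608e+10 / 0.51444444 = 1.1650642e+11 knot ≈ 1.165e+11 knot (4 s.f.).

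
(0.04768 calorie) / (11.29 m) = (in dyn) 1 calorie = 4.184 J, so 0.04768 calorie = 0.04768 * 4.184 = 0.19949312 J. 11.29 m is already in m. Combine: 0.19949312 J / 11.29 m = 0.017669895 N. 1 dyn = 1e-05 N, so 0.017669895 N = 0.017669895 / 1e-05 = 1766.9895 dyn ≈ 1767 dyn (4 s.f.). Final answer: 1767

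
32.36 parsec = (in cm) 9.985e+19. Check: 1 parsec = 3.0856776e+16 m, so 32.36 parsec = 32.36 * 3.0856776e+16 = 9.9852527e+17 m. 1 cm = 0.01 m, so 9.9852527e+17 m = 9.9852527e+17 / 0.01 = 9.9852527e+19 cm ≈ 9.985e+19 cm (4 s.f.).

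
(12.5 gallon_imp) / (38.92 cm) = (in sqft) 1.572. Check: 1 gallon_imp = 0.00454609 m^3, so 12.5 gallon_imp = 12.5 * 0.00454609 = 0.056826125 m^3. 1 cm = 0.01 m, so 38.92 cm = 38.92 * 0.01 = 0.3892 m. Combine: 0.056826125 m^3 / 0.3892 m = 0.14600752 m^2. 1 sqft = 0.09290304 m^2, so 0.14600752 m^2 = 0.14600752 / 0.09290304 = 1.5716118 sqft ≈ 1.572 sqft (4 s.f.).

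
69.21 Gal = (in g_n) 1 Gal = 0.01 m/s^2, so 69.21 Gal = 69.21 * 0.01 = 0.6921 m/s^2. 1 g_n = 9.80665 m/s^2, so 0.6921 m/s^2 = 0.6921 / 9.80665 = 0.070574559 g_n ≈ 0.07057 g_n (4 s.f.). Final answer: 0.07057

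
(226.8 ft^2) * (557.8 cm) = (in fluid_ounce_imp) 4.137e+06. Check: 1 ft^2 = 0.09290304 m^2, so 226.8 ft^2 = 226.8 * 0.09290304 = 21.070409 m^2. 1 cm = 0.01 m, so 557.8 cm = 557.8 * 0.01 = 5.578 m. Combine: 21.070409 m^2 * 5.578 m = 117.53074 m^3. 1 fluid_ounce_imp = 2.8413063e-05 m^3, so 117.53074 m^3 = 117.53074 / 2.8413063e-05 = 4136503.9 fluid_ounce_imp ≈ 4.137e+06 fluid_ounce_imp (4 s.f.).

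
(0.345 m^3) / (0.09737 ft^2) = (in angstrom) 3.814e+11. Check: 0.345 m^3 is already in m^3. 1 ft^2 = 0.09290304 m^2, so 0.09737 ft^2 = 0.09737 * 0.09290304 = 0.009045969 m^2. Combine: 0.345 m^3 / 0.009045969 m^2 = 38.138534 m. 1 angstrom = 1e-10 m, so 38.138534 m = 38.138534 / 1e-10 = 3.8138534e+11 angstrom ≈ 3.814e+11 angstrom (4 s.f.).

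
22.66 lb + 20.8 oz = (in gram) 1 lb = 0.45359237 kg, so 22.66 lb = 22.66 * 0.45359237 = 10.278403 kg. 1 oz = 0.028349523 kg, so 20.8 oz = 20.8 * 0.028349523 = 0.58967008 kg. Sum: 10.278403 + 0.58967008 = 10.868073 kg. 1 gram = 0.001 kg, so 10.868073 kg = 10.868073 / 0.001 = 10868.073 gram ≈ 1.087e+04 gram (4 s.f.). Final answer: 1.087e+04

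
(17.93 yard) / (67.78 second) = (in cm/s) 1 yard = 0.9144 m, so 17.93 yard = 17.93 * 0.9144 = 16.395192 m. 67.78 second = 67.78 s. Combine: 16.395192 m / 67.78 s = 0.24188834 m/s. 1 cm/s = 0.01 m/s, so 0.24188834 m/s = 0.24188834 / 0.01 = 24.188834 cm/s ≈ 24.19 cm/s (4 s.f.). Final answer: 24.19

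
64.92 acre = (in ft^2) 1 acre = 4046.8564 m^2, so 64.92 acre = 64.92 * 4046.8564 = 262721.92 m^2. 1 ft^2 = 0.09290304 m^2, so 262721.92 m^2 = 262721.92 / 0.09290304 = 2827915.2 ft^2 ≈ 2.828e+06 ft^2 (4 s.f.). Final answer: 2.828e+06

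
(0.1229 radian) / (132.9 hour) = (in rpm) 2.453e-06. Check: 0.1229 radian = 0.1229 rad. 1 hour = 3600 s, so 132.9 hour = 132.9 * 3600 = 478440 s. Combine: 0.1229 rad / 478440 s = 2.5687652e-07 rad/s. 1 rpm = 0.10471976 rad/s, so 2.5687652e-07 rad/s = 2.5687652e-07 / 0.10471976 = 2.45299e-06 rpm ≈ 2.453e-06 rpm (4 s.f.).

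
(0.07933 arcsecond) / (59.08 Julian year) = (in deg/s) 1 arcsecond = 4.8481368e-06 rad, so 0.07933 arcsecond = 0.07933 * 4.8481368e-06 = 3.8460269e-07 rad. 1 Julian year = 31557600 s, so 59.08 Julian year = 59.08 * 31557600 = 1.864423e+09 s. Combine: 3.8460269e-07 rad / 1.864423e+09 s = 2.062851e-16 rad/s. 1 deg/s = 0.017453293 rad/s, so 2.062851e-16 rad/s = 2.062851e-16 / 0.017453293 = 1.1819266e-14 deg/s ≈ 1.182e-14 deg/s (4 s.f.). Final answer: 1.182e-14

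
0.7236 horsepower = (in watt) 1 horsepower = 745.69987 W, so 0.7236 horsepower = 0.7236 * 745.69987 = 539.58843 W. 539.58843 W = 539.58843 watt ≈ 539.6 watt (4 s.f.). Final answer: 539.6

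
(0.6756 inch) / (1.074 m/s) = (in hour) 4.438e-06. Check: 1 inch = 0.0254 m, so 0.6756 inch = 0.6756 * 0.0254 = 0.01716024 m. 1.074 m/s is already in m/s. Combine: 0.01716024 m / 1.074 m/s = 0.015977877 s. 1 hour = 3600 s, so 0.015977877 s = 0.015977877 / 3600 = 4.4382992e-06 hour ≈ 4.438e-06 hour (4 s.f.).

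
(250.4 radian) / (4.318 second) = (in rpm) 553.8. Check: 250.4 radian = 250.4 rad. 4.318 second = 4.318 s. Combine: 250.4 rad / 4.318 s = 57.98981 rad/s. 1 rpm = 0.10471976 rad/s, so 57.98981 rad/s = 57.98981 / 0.10471976 = 553.7619 rpm ≈ 553.8 rpm (4 s.f.).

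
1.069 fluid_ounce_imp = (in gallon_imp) 0.006681. Check: 1 fluid_ounce_imp = 2.8413063e-05 m^3, so 1.069 fluid_ounce_imp = 1.069 * 2.8413063e-05 = 3.0373564e-05 m^3. 1 gallon_imp = 0.00454609 m^3, so 3.0373564e-05 m^3 = 3.0373564e-05 / 0.00454609 = 0.00668125 gallon_imp ≈ 0.006681 gallon_imp (4 s.f.).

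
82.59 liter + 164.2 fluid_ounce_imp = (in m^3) 1 liter = 0.001 m^3, so 82.59 liter = 82.59 * 0.001 = 0.08259 m^3. 1 fluid_ounce_imp = 2.8413063e-05 m^3, so 164.2 fluid_ounce_imp = 164.2 * 2.8413063e-05 = 0.0046654249 m^3. Sum: 0.08259 + 0.0046654249 = 0.087255425 m^3. Result: 0.087255425 m^3 ≈ 0.08726 m^3 (4 s.f.). Final answer: 0.08726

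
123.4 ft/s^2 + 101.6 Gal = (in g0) 1 ft/s^2 = 0.3048 m/s^2, so 123.4 ft/s^2 = 123.4 * 0.3048 = 37.61232 m/s^2. 1 Gal = 0.01 m/s^2, so 101.6 Gal = 101.6 * 0.01 = 1.016 m/s^2. Sum: 37.61232 + 1.016 = 38.62832 m/s^2. 1 g0 = 9.80665 m/s^2, so 38.62832 m/s^2 = 38.62832 / 9.80665 = 3.9389924 g0 ≈ 3.939 g0 (4 s.f.). Final answer: 3.939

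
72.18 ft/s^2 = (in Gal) 1 ft/s^2 = 0.3048 m/s^2, so 72.18 ft/s^2 = 72.18 * 0.3048 = 22.000464 m/s^2. 1 Gal = 0.01 m/s^2, so 22.000464 m/s^2 = 22.000464 / 0.01 = 2200.0464 Gal ≈ 2200 Gal (4 s.f.). Final answer: 2200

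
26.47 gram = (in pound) 1 gram = 0.001 kg, so 26.47 gram = 26.47 * 0.001 = 0.02647 kg. 1 pound = 0.45359237 kg, so 0.02647 kg = 0.02647 / 0.45359237 = 0.058356361 pound ≈ 0.05836 pound (4 s.f.). Final answer: 0.05836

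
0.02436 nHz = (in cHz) 1 nHz = 1e-09 Hz, so 0.02436 nHz = 0.02436 * 1e-09 = 2.436e-11 Hz. 1 cHz = 0.01 Hz, so 2.436e-11 Hz = 2.436e-11 / 0.01 = 2.436e-09 cHz. Final answer: 2.436e-09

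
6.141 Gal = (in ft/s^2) 1 Gal = 0.01 m/s^2, so 6.141 Gal = 6.141 * 0.01 = 0.06141 m/s^2. 1 ft/s^2 = 0.3048 m/s^2, so 0.06141 m/s^2 = 0.06141 / 0.3048 = 0.20147638 ft/s^2 ≈ 0.2015 ft/s^2 (4 s.f.). Final answer: 0.2015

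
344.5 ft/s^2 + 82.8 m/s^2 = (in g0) 1 ft/s^2 = 0.3048 m/s^2, so 344.5 ft/s^2 = 344.5 * 0.3048 = 105.0036 m/s^2. 82.8 m/s^2 is already in m/s^2. Sum: 105.0036 + 82.8 = 187.8036 m/s^2. 1 g0 = 9.80665 m/s^2, so 187.8036 m/s^2 = 187.8036 / 9.80665 = 19.150638 g0 ≈ 19.15 g0 (4 s.f.). Final answer: 19.15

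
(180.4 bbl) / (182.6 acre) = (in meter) 3.881e-05. Check: 1 bbl = 0.15898729 m^3, so 180.4 bbl = 180.4 * 0.15898729 = 28.681308 m^3. 1 acre = 4046.8564 m^2, so 182.6 acre = 182.6 * 4046.8564 = 738955.98 m^2. Combine: 28.681308 m^3 / 738955.98 m^2 = 3.8813283e-05 m. 3.8813283e-05 m = 3.8813283e-05 meter ≈ 3.881e-05 meter (4 s.f.).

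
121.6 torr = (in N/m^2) 1.621e+04. Check: 1 torr = 133.32237 Pa, so 121.6 torr = 121.6 * 133.32237 = 16212 Pa. 16212 Pa = 16212 N/m^2 ≈ 1.621e+04 N/m^2 (4 s.f.).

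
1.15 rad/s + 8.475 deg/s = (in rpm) 12.39. Check: 1.15 rad/s is already in rad/s. 1 deg/s = 0.017453293 rad/s, so 8.475 deg/s = 8.475 * 0.017453293 = 0.14791665 rad/s. Sum: 1.15 + 0.14791665 = 1.2979167 rad/s. 1 rpm = 0.10471976 rad/s, so 1.2979167 rad/s = 1.2979167 / 0.10471976 = 12.394191 rpm ≈ 12.39 rpm (4 s.f.).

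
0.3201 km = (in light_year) 1 km = 1000 m, so 0.3201 km = 0.3201 * 1000 = 320.1 m. 1 light_year = 9.4607305e+15 m, so 320.1 m = 320.1 / 9.4607305e+15 = 3.3834597e-14 light_year ≈ 3.383e-14 light_year (4 s.f.). Final answer: 3.383e-14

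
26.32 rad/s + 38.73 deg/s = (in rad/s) 26.32 rad/s is already in rad/s. 1 deg/s = 0.017453293 rad/s, so 38.73 deg/s = 38.73 * 0.017453293 = 0.67596602 rad/s. Sum: 26.32 + 0.67596602 = 26.995966 rad/s. Result: 26.995966 rad/s ≈ 27 rad/s (4 s.f.). Final answer: 27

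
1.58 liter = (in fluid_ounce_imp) 55.61. Check: 1 liter = 0.001 m^3, so 1.58 liter = 1.58 * 0.001 = 0.00158 m^3. 1 fluid_ounce_imp = 2.8413063e-05 m^3, so 0.00158 m^3 = 0.00158 / 2.8413063e-05 = 55.608226 fluid_ounce_imp ≈ 55.61 fluid_ounce_imp (4 s.f.).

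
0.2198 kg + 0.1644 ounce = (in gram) 224.5. Check: 0.2198 kg is already in kg. 1 ounce = 0.028349523 kg, so 0.1644 ounce = 0.1644 * 0.028349523 = 0.0046606616 kg. Sum: 0.2198 + 0.0046606616 = 0.22446066 kg. 1 gram = 0.001 kg, so 0.22446066 kg = 0.22446066 / 0.001 = 224.46066 gram ≈ 224.5 gram (4 s.f.).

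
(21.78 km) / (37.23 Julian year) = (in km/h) 6.674e-05. Check: 1 km = 1000 m, so 21.78 km = 21.78 * 1000 = 21780 m. 1 Julian year = 31557600 s, so 37.23 Julian year = 37.23 * 31557600 = 1.1748894e+09 s. Combine: 21780 m / 1.1748894e+09 s = 1.8537914e-05 m/s. 1 km/h = 0.27777778 m/s, so 1.8537914e-05 m/s = 1.8537914e-05 / 0.27777778 = 6.6736492e-05 km/h ≈ 6.674e-05 km/h (4 s.f.).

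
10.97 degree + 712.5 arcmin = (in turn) 1 degree = 0.017453293 rad, so 10.97 degree = 10.97 * 0.017453293 = 0.19146262 rad. 1 arcmin = 0.00029088821 rad, so 712.5 arcmin = 712.5 * 0.00029088821 = 0.20725785 rad. Sum: 0.19146262 + 0.20725785 = 0.39872047 rad. 1 turn = 6.2831853 rad, so 0.39872047 rad = 0.39872047 / 6.2831853 = 0.063458333 turn ≈ 0.06346 turn (4 s.f.). Final answer: 0.06346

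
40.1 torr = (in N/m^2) 5346. Check: 1 torr = 133.32237 Pa, so 40.1 torr = 40.1 * 133.32237 = 5346.227 Pa. 5346.227 Pa = 5346.227 N/m^2 ≈ 5346 N/m^2 (4 s.f.).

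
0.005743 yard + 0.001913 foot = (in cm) 1 yard = 0.9144 m, so 0.005743 yard = 0.005743 * 0.9144 = 0.0052513992 m. 1 foot = 0.3048 m, so 0.001913 foot = 0.001913 * 0.3048 = 0.0005830824 m. Sum: 0.0052513992 + 0.0005830824 = 0.0058344816 m. 1 cm = 0.01 m, so 0.0058344816 m = 0.0058344816 / 0.01 = 0.58344816 cm ≈ 0.5834 cm (4 s.f.). Final answer: 0.5834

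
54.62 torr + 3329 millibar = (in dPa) 3.402e+06. Check: 1 torr = 133.32237 Pa, so 54.62 torr = 54.62 * 133.32237 = 7282.0678 Pa. 1 millibar = 100 Pa, so 3329 millibar = 3329 * 100 = 332900 Pa. Sum: 7282.0678 + 332900 = 340182.07 Pa. 1 dPa = 0.1 Pa, so 340182.07 Pa = 340182.07 / 0.1 = 3401820.7 dPa ≈ 3.402e+06 dPa (4 s.f.).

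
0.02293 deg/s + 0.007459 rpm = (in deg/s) 1 deg/s = 0.017453293 rad/s, so 0.02293 deg/s = 0.02293 * 0.017453293 = 0.000400204 rad/s. 1 rpm = 0.10471976 rad/s, so 0.007459 rpm = 0.007459 * 0.10471976 = 0.00078110465 rad/s. Sum: 0.000400204 + 0.00078110465 = 0.0011813087 rad/s. 1 deg/s = 0.017453293 rad/s, so 0.0011813087 rad/s = 0.0011813087 / 0.017453293 = 0.067684 deg/s ≈ 0.06768 deg/s (4 s.f.). Final answer: 0.06768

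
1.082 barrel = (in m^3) 1 barrel = 0.15898729 m^3, so 1.082 barrel = 1.082 * 0.15898729 = 0.17202425 m^3. Result: 0.17202425 m^3 ≈ 0.172 m^3 (4 s.f.). Final answer: 0.172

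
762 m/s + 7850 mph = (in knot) 8303. Check: 762 m/s is already in m/s. 1 mph = 0.44704 m/s, so 7850 mph = 7850 * 0.44704 = 3509.264 m/s. Sum: 762 + 3509.264 = 4271.264 m/s. 1 knot = 0.51444444 m/s, so 4271.264 m/s = 4271.264 / 0.51444444 = 8302.673 knot ≈ 8303 knot (4 s.f.).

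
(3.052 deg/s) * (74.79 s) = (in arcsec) 1 deg/s = 0.017453293 rad/s, so 3.052 deg/s = 3.052 * 0.017453293 = 0.053267449 rad/s. 74.79 s is already in s. Combine: 0.053267449 rad/s * 74.79 s = 3.9838725 rad. 1 arcsec = 4.8481368e-06 rad, so 3.9838725 rad = 3.9838725 / 4.8481368e-06 = 821732.69 arcsec ≈ 8.217e+05 arcsec (4 s.f.). Final answer: 8.217e+05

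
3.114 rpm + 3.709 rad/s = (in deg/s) 231.2. Check: 1 rpm = 0.10471976 rad/s, so 3.114 rpm = 3.114 * 0.10471976 = 0.32609732 rad/s. 3.709 rad/s is already in rad/s. Sum: 0.32609732 + 3.709 = 4.0350973 rad/s. 1 deg/s = 0.017453293 rad/s, so 4.0350973 rad/s = 4.0350973 / 0.017453293 = 231.19405 deg/s ≈ 231.2 deg/s (4 s.f.).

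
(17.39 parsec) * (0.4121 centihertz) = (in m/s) 2.211e+15. Check: 1 parsec = 3.0856776e+16 m, so 17.39 parsec = 17.39 * 3.0856776e+16 = 5.3659933e+17 m. 1 centihertz = 0.01 Hz, so 0.4121 centihertz = 0.4121 * 0.01 = 0.004121 Hz. Combine: 5.3659933e+17 m * 0.004121 Hz = 2.2113258e+15 m/s. Result: 2.2113258e+15 m/s ≈ 2.211e+15 m/s (4 s.f.).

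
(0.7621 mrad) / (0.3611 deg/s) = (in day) 1 mrad = 0.001 rad, so 0.7621 mrad = 0.7621 * 0.001 = 0.0007621 rad. 1 deg/s = 0.017453293 rad/s, so 0.3611 deg/s = 0.3611 * 0.017453293 = 0.0063023839 rad/s. Combine: 0.0007621 rad / 0.0063023839 rad/s = 0.1209225 s. 1 day = 86400 s, so 0.1209225 s = 0.1209225 / 86400 = 1.3995659e-06 day ≈ 1.4e-06 day (4 s.f.). Final answer: 1.4e-06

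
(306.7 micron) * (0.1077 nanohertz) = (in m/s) 1 micron = 1e-06 m, so 306.7 micron = 306.7 * 1e-06 = 0.0003067 m. 1 nanohertz = 1e-09 Hz, so 0.1077 nanohertz = 0.1077 * 1e-09 = 1.077e-10 Hz. Combine: 0.0003067 m * 1.077e-10 Hz = 3.303159e-14 m/s. Result: 3.303159e-14 m/s ≈ 3.303e-14 m/s (4 s.f.). Final answer: 3.303e-14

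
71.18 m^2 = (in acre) 0.01759. Check: 1 acre = 4046.8564 m^2, so 71.18 m^2 = 71.18 / 4046.8564 = 0.017588961 acre ≈ 0.01759 acre (4 s.f.).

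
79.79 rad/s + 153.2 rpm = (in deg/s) 79.79 rad/s is already in rad/s. 1 rpm = 0.10471976 rad/s, so 153.2 rpm = 153.2 * 0.10471976 = 16.043066 rad/s. Sum: 79.79 + 16.043066 = 95.833066 rad/s. 1 deg/s = 0.017453293 rad/s, so 95.833066 rad/s = 95.833066 / 0.017453293 = 5490.8302 deg/s ≈ 5491 deg/s (4 s.f.). Final answer: 5491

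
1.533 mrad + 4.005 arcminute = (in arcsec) 1 mrad = 0.001 rad, so 1.533 mrad = 1.533 * 0.001 = 0.001533 rad. 1 arcminute = 0.00029088821 rad, so 4.005 arcminute = 4.005 * 0.00029088821 = 0.0011650073 rad. Sum: 0.001533 + 0.0011650073 = 0.0026980073 rad. 1 arcsec = 4.8481368e-06 rad, so 0.0026980073 rad = 0.0026980073 / 4.8481368e-06 = 556.50395 arcsec ≈ 556.5 arcsec (4 s.f.). Final answer: 556.5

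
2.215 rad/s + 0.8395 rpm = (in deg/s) 131.9. Check: 2.215 rad/s is already in rad/s. 1 rpm = 0.10471976 rad/s, so 0.8395 rpm = 0.8395 * 0.10471976 = 0.087912234 rad/s. Sum: 2.215 + 0.087912234 = 2.3029122 rad/s. 1 deg/s = 0.017453293 rad/s, so 2.3029122 rad/s = 2.3029122 / 0.017453293 = 131.94715 deg/s ≈ 131.9 deg/s (4 s.f.).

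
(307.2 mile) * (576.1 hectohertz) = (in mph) 1 mile = 1609.344 m, so 307.2 mile = 307.2 * 1609.344 = 494390.48 m. 1 hectohertz = 100 Hz, so 576.1 hectohertz = 576.1 * 100 = 57610 Hz. Combine: 494390.48 m * 57610 Hz = 2.8481835e+10 m/s. 1 mph = 0.44704 m/s, so 2.8481835e+10 m/s = 2.8481835e+10 / 0.44704 = 6.3712051e+10 mph ≈ 6.371e+10 mph (4 s.f.). Final answer: 6.371e+10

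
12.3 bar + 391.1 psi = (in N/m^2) 3.927e+06. Check: 1 bar = 100000 Pa, so 12.3 bar = 12.3 * 100000 = 1230000 Pa. 1 psi = 6894.7573 Pa, so 391.1 psi = 391.1 * 6894.7573 = 2696539.6 Pa. Sum: 1230000 + 2696539.6 = 3926539.6 Pa. 3926539.6 Pa = 3926539.6 N/m^2 ≈ 3.927e+06 N/m^2 (4 s.f.).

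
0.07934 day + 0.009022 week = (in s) 1.231e+04. Check: 1 day = 86400 s, so 0.07934 day = 0.07934 * 86400 = 6854.976 s. 1 week = 604800 s, so 0.009022 week = 0.009022 * 604800 = 5456.5056 s. Sum: 6854.976 + 5456.5056 = 12311.482 s. Result: 12311.482 s ≈ 1.231e+04 s (4 s.f.).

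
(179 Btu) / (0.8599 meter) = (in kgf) 1 Btu = 1055.0559 J, so 179 Btu = 179 * 1055.0559 = 188855 J. 0.8599 meter = 0.8599 m. Combine: 188855 J / 0.8599 m = 219624.37 N. 1 kgf = 9.80665 N, so 219624.37 N = 219624.37 / 9.80665 = 22395.453 kgf ≈ 2.24e+04 kgf (4 s.f.). Final answer: 2.24e+04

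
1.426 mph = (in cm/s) 63.75. Check: 1 mph = 0.44704 m/s, so 1.426 mph = 1.426 * 0.44704 = 0.63747904 m/s. 1 cm/s = 0.01 m/s, so 0.63747904 m/s = 0.63747904 / 0.01 = 63.747904 cm/s ≈ 63.75 cm/s (4 s.f.).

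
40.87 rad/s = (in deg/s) 2342. Check: 1 deg/s = 0.017453293 rad/s, so 40.87 rad/s = 40.87 / 0.017453293 = 2341.6785 deg/s ≈ 2342 deg/s (4 s.f.).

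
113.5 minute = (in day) 1 minute = 60 s, so 113.5 minute = 113.5 * 60 = 6810 s. 1 day = 86400 s, so 6810 s = 6810 / 86400 = 0.078819444 day ≈ 0.07882 day (4 s.f.). Final answer: 0.07882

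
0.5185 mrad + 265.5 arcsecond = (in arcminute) 6.207. Check: 1 mrad = 0.001 rad, so 0.5185 mrad = 0.5185 * 0.001 = 0.0005185 rad. 1 arcsecond = 4.8481368e-06 rad, so 265.5 arcsecond = 265.5 * 4.8481368e-06 = 0.0012871803 rad. Sum: 0.0005185 + 0.0012871803 = 0.0018056803 rad. 1 arcminute = 0.00029088821 rad, so 0.0018056803 rad = 0.0018056803 / 0.00029088821 = 6.2074717 arcminute ≈ 6.207 arcminute (4 s.f.).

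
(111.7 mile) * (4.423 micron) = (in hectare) 1 mile = 1609.344 m, so 111.7 mile = 111.7 * 1609.344 = 179763.72 m. 1 micron = 1e-06 m, so 4.423 micron = 4.423 * 1e-06 = 4.423e-06 m. Combine: 179763.72 m * 4.423e-06 m = 0.79509495 m^2. 1 hectare = 10000 m^2, so 0.79509495 m^2 = 0.79509495 / 10000 = 7.9509495e-05 hectare ≈ 7.951e-05 hectare (4 s.f.). Final answer: 7.951e-05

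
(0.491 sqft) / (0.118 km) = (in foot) 0.001268. Check: 1 sqft = 0.09290304 m^2, so 0.491 sqft = 0.491 * 0.09290304 = 0.045615393 m^2. 1 km = 1000 m, so 0.118 km = 0.118 * 1000 = 118 m. Combine: 0.045615393 m^2 / 118 m = 0.00038657112 m. 1 foot = 0.3048 m, so 0.00038657112 m = 0.00038657112 / 0.3048 = 0.001268278 foot ≈ 0.001268 foot (4 s.f.).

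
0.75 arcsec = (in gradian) 0.0002315. Check: 1 arcsec = 4.8481368e-06 rad, so 0.75 arcsec = 0.75 * 4.8481368e-06 = 3.6361026e-06 rad. 1 gradian = 0.015707963 rad, so 3.6361026e-06 rad = 3.6361026e-06 / 0.015707963 = 0.00023148148 gradian ≈ 0.0002315 gradian (4 s.f.).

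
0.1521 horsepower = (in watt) 1 horsepower = 745.69987 W, so 0.1521 horsepower = 0.1521 * 745.69987 = 113.42095 W. 113.42095 W = 113.42095 watt ≈ 113.4 watt (4 s.f.). Final answer: 113.4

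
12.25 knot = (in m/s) 1 knot = 0.51444444 m/s, so 12.25 knot = 12.25 * 0.51444444 = 6.3019444 m/s. Result: 6.3019444 m/s ≈ 6.302 m/s (4 s.f.). Final answer: 6.302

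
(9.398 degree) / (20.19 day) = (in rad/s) 9.403e-08. Check: 1 degree = 0.017453293 rad, so 9.398 degree = 9.398 * 0.017453293 = 0.16402604 rad. 1 day = 86400 s, so 20.19 day = 20.19 * 86400 = 1744416 s. Combine: 0.16402604 rad / 1744416 s = 9.4029201e-08 rad/s. Result: 9.4029201e-08 rad/s ≈ 9.403e-08 rad/s (4 s.f.).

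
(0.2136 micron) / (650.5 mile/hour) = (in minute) 1.224e-11. Check: 1 micron = 1e-06 m, so 0.2136 micron = 0.2136 * 1e-06 = 2.136e-07 m. 1 mile/hour = 0.44704 m/s, so 650.5 mile/hour = 650.5 * 0.44704 = 290.79952 m/s. Combine: 2.136e-07 m / 290.79952 m/s = 7.3452666e-10 s. 1 minute = 60 s, so 7.3452666e-10 s = 7.3452666e-10 / 60 = 1.2242111e-11 minute ≈ 1.224e-11 minute (4 s.f.).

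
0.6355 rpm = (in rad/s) 1 rpm = 0.10471976 rad/s, so 0.6355 rpm = 0.6355 * 0.10471976 = 0.066549404 rad/s. Result: 0.066549404 rad/s ≈ 0.06655 rad/s (4 s.f.). Final answer: 0.06655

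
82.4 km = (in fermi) 1 km = 1000 m, so 82.4 km = 82.4 * 1000 = 82400 m. 1 fermi = 1e-15 m, so 82400 m = 82400 / 1e-15 = 8.24e+19 fermi. Final answer: 8.24e+19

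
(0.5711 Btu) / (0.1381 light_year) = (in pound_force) 1.037e-13. Check: 1 Btu = 1055.0559 J, so 0.5711 Btu = 0.5711 * 1055.0559 = 602.5424 J. 1 light_year = 9.4607305e+15 m, so 0.1381 light_year = 0.1381 * 9.4607305e+15 = 1.3065269e+15 m. Combine: 602.5424 J / 1.3065269e+15 m = 4.6117872e-13 N. 1 pound_force = 4.4482216 N, so 4.6117872e-13 N = 4.6117872e-13 / 4.4482216 = 1.036771e-13 pound_force ≈ 1.037e-13 pound_force (4 s.f.).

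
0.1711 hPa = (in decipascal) 171.1. Check: 1 hPa = 100 Pa, so 0.1711 hPa = 0.1711 * 100 = 17.11 Pa. 1 decipascal = 0.1 Pa, so 17.11 Pa = 17.11 / 0.1 = 171.1 decipascal.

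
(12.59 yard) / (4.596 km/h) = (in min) 0.1503. Check: 1 yard = 0.9144 m, so 12.59 yard = 12.59 * 0.9144 = 11.512296 m. 1 km/h = 0.27777778 m/s, so 4.596 km/h = 4.596 * 0.27777778 = 1.2766667 m/s. Combine: 11.512296 m / 1.2766667 m/s = 9.0174642 s. 1 min = 60 s, so 9.0174642 s = 9.0174642 / 60 = 0.15029107 min ≈ 0.1503 min (4 s.f.).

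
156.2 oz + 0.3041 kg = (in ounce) 166.9. Check: 1 oz = 0.028349523 kg, so 156.2 oz = 156.2 * 0.028349523 = 4.4281955 kg. 0.3041 kg is already in kg. Sum: 4.4281955 + 0.3041 = 4.7322955 kg. 1 ounce = 0.028349523 kg, so 4.7322955 kg = 4.7322955 / 0.028349523 = 166.92681 ounce ≈ 166.9 ounce (4 s.f.).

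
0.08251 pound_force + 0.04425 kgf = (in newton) 1 pound_force = 4.4482216 N, so 0.08251 pound_force = 0.08251 * 4.4482216 = 0.36702277 N. 1 kgf = 9.80665 N, so 0.04425 kgf = 0.04425 * 9.80665 = 0.43394426 N. Sum: 0.36702277 + 0.43394426 = 0.80096703 N. 0.80096703 N = 0.80096703 newton ≈ 0.801 newton (4 s.f.). Final answer: 0.801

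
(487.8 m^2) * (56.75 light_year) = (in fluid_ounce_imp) 9.218e+24. Check: 487.8 m^2 is already in m^2. 1 light_year = 9.4607305e+15 m, so 56.75 light_year = 56.75 * 9.4607305e+15 = 5.3689645e+17 m. Combine: 487.8 m^2 * 5.3689645e+17 m = 2.6189809e+20 m^3. 1 fluid_ounce_imp = 2.8413063e-05 m^3, so 2.6189809e+20 m^3 = 2.6189809e+20 / 2.8413063e-05 = 9.2175242e+24 fluid_ounce_imp ≈ 9.218e+24 fluid_ounce_imp (4 s.f.).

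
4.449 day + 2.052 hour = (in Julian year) 1 day = 86400 s, so 4.449 day = 4.449 * 86400 = 384393.6 s. 1 hour = 3600 s, so 2.052 hour = 2.052 * 3600 = 7387.2 s. Sum: 384393.6 + 7387.2 = 391780.8 s. 1 Julian year = 31557600 s, so 391780.8 s = 391780.8 / 31557600 = 0.012414784 Julian year ≈ 0.01241 Julian year (4 s.f.). Final answer: 0.01241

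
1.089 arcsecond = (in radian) 5.28e-06. Check: 1 arcsecond = 4.8481368e-06 rad, so 1.089 arcsecond = 1.089 * 4.8481368e-06 = 5.279621e-06 rad. 5.279621e-06 rad = 5.279621e-06 radian ≈ 5.28e-06 radian (4 s.f.).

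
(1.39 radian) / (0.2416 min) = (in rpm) 0.9157. Check: 1.39 radian = 1.39 rad. 1 min = 60 s, so 0.2416 min = 0.2416 * 60 = 14.496 s. Combine: 1.39 rad / 14.496 s = 0.095888521 rad/s. 1 rpm = 0.10471976 rad/s, so 0.095888521 rad/s = 0.095888521 / 0.10471976 = 0.91566793 rpm ≈ 0.9157 rpm (4 s.f.).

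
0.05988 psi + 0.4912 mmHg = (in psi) 0.06938. Check: 1 psi = 6894.7573 Pa, so 0.05988 psi = 0.05988 * 6894.7573 = 412.85807 Pa. 1 mmHg = 133.32237 Pa, so 0.4912 mmHg = 0.4912 * 133.32237 = 65.487947 Pa. Sum: 412.85807 + 65.487947 = 478.34601 Pa. 1 psi = 6894.7573 Pa, so 478.34601 Pa = 478.34601 / 6894.7573 = 0.069378224 psi ≈ 0.06938 psi (4 s.f.).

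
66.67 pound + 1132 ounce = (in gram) 6.233e+04. Check: 1 pound = 0.45359237 kg, so 66.67 pound = 66.67 * 0.45359237 = 30.241003 kg. 1 ounce = 0.028349523 kg, so 1132 ounce = 1132 * 0.028349523 = 32.09166 kg. Sum: 30.241003 + 32.09166 = 62.332663 kg. 1 gram = 0.001 kg, so 62.332663 kg = 62.332663 / 0.001 = 62332.663 gram ≈ 6.233e+04 gram (4 s.f.).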